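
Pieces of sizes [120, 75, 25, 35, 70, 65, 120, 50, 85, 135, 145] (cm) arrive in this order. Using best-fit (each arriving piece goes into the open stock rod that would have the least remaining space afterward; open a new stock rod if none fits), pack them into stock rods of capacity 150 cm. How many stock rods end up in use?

  120 → stock rod 1 (new)  [load 120/150]
  75 → stock rod 2 (new)  [load 75/150]
  25 → stock rod 1  [load 145/150]
  35 → stock rod 2  [load 110/150]
  70 → stock rod 3 (new)  [load 70/150]
  65 → stock rod 3  [load 135/150]
  120 → stock rod 4 (new)  [load 120/150]
  50 → stock rod 5 (new)  [load 50/150]
  85 → stock rod 5  [load 135/150]
  135 → stock rod 6 (new)  [load 135/150]
  145 → stock rod 7 (new)  [load 145/150]
7 stock rods opened.

7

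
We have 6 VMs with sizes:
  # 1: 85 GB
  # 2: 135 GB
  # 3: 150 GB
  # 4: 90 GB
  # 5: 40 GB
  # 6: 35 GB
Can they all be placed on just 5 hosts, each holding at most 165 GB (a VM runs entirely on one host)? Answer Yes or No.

A valid assignment using 4 hosts:
  host 1: 150 = 150
  host 2: 135 = 135
  host 3: 90 + 40 + 35 = 165
  host 4: 85 = 85
That uses only 4 ≤ 5, so 5 hosts are enough.

Yes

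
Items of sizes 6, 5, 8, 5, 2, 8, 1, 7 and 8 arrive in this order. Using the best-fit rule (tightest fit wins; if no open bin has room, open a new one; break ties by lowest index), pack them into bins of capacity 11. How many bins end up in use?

  6 → bin 1 (new)  [load 6/11]
  5 → bin 1  [load 11/11]
  8 → bin 2 (new)  [load 8/11]
  5 → bin 3 (new)  [load 5/11]
  2 → bin 2  [load 10/11]
  8 → bin 4 (new)  [load 8/11]
  1 → bin 2  [load 11/11]
  7 → bin 5 (new)  [load 7/11]
  8 → bin 6 (new)  [load 8/11]
6 bins opened.

6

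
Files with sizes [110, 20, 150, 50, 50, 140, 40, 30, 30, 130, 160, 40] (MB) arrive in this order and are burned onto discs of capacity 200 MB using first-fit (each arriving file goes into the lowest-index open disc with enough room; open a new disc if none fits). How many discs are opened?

5

  110 → disc 1 (new)  [load 110/200]
  20 → disc 1  [load 130/200]
  150 → disc 2 (new)  [load 150/200]
  50 → disc 1  [load 180/200]
  50 → disc 2  [load 200/200]
  140 → disc 3 (new)  [load 140/200]
  40 → disc 3  [load 180/200]
  30 → disc 4 (new)  [load 30/200]
  30 → disc 4  [load 60/200]
  130 → disc 4  [load 190/200]
  160 → disc 5 (new)  [load 160/200]
  40 → disc 5  [load 200/200]
5 discs opened.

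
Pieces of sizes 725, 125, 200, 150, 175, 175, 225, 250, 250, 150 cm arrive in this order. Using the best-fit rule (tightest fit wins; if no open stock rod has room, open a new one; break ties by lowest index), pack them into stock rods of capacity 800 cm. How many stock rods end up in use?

  725 → stock rod 1 (new)  [load 725/800]
  125 → stock rod 2 (new)  [load 125/800]
  200 → stock rod 2  [load 325/800]
  150 → stock rod 2  [load 475/800]
  175 → stock rod 2  [load 650/800]
  175 → stock rod 3 (new)  [load 175/800]
  225 → stock rod 3  [load 400/800]
  250 → stock rod 3  [load 650/800]
  250 → stock rod 4 (new)  [load 250/800]
  150 → stock rod 2  [load 800/800]
4 stock rods opened.

4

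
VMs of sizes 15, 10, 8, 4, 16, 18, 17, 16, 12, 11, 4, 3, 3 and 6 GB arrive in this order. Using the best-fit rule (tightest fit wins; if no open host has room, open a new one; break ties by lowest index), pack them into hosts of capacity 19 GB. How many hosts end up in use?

  15 → host 1 (new)  [load 15/19]
  10 → host 2 (new)  [load 10/19]
  8 → host 2  [load 18/19]
  4 → host 1  [load 19/19]
  16 → host 3 (new)  [load 16/19]
  18 → host 4 (new)  [load 18/19]
  17 → host 5 (new)  [load 17/19]
  16 → host 6 (new)  [load 16/19]
  12 → host 7 (new)  [load 12/19]
  11 → host 8 (new)  [load 11/19]
  4 → host 7  [load 16/19]
  3 → host 3  [load 19/19]
  3 → host 6  [load 19/19]
  6 → host 8  [load 17/19]
8 hosts opened.

8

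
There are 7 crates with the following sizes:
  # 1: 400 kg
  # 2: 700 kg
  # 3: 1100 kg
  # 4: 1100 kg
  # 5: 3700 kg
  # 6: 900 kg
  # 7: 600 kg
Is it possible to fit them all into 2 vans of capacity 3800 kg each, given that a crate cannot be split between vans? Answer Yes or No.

No

Total = 8500 kg; ⌈8500/3800⌉ = 3.
At least 3 vans are required, but only 2 are allowed.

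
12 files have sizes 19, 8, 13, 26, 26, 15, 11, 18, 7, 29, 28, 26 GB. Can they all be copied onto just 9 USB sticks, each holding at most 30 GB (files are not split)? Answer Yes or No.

A valid assignment using 9 USB sticks:
  USB stick 1: 29 = 29
  USB stick 2: 28 = 28
  USB stick 3: 26 = 26
  USB stick 4: 26 = 26
  USB stick 5: 26 = 26
  USB stick 6: 19 + 11 = 30
  USB stick 7: 18 + 8 = 26
  USB stick 8: 15 + 13 = 28
  USB stick 9: 7 = 7
Every load is within 30 GB, so 9 USB sticks suffice.

Yes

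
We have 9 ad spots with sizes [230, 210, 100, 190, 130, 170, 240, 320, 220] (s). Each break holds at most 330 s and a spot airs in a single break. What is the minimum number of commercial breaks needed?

7

Total = 320 + 240 + 230 + 220 + 210 + 190 + 170 + 130 + 100 = 1810 s.
Lower bound: ⌈1810/330⌉ = 6 commercial breaks.
Also, 7 ad spots each exceed 165 s, and no two of those can share a break, so at least 7 commercial breaks are needed.
A packing using 7 commercial breaks:
  break 1: 320 = 320
  break 2: 240 = 240
  break 3: 230 + 100 = 330
  break 4: 220 = 220
  break 5: 210 = 210
  break 6: 190 + 130 = 320
  break 7: 170 = 170
This matches the lower bound, so 7 is optimal.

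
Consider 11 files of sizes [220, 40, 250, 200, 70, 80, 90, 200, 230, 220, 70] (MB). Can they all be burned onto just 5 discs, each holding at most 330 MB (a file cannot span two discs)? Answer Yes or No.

No

Total = 1670 MB; ⌈1670/330⌉ = 6.
At least 6 discs are required, but only 5 are allowed.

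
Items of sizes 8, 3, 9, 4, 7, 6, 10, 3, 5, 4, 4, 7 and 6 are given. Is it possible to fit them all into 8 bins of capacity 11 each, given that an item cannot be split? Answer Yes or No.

A valid assignment using 8 bins:
  bin 1: 10 = 10
  bin 2: 9 = 9
  bin 3: 8 + 3 = 11
  bin 4: 7 + 4 = 11
  bin 5: 7 + 4 = 11
  bin 6: 6 + 5 = 11
  bin 7: 6 + 4 = 10
  bin 8: 3 = 3
Every load is within 11, so 8 bins suffice.

Yes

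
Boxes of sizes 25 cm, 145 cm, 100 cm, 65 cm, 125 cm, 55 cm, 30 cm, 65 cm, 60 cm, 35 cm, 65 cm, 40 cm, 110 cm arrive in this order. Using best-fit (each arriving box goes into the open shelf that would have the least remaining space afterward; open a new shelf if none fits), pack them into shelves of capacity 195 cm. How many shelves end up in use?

6

  25 → shelf 1 (new)  [load 25/195]
  145 → shelf 1  [load 170/195]
  100 → shelf 2 (new)  [load 100/195]
  65 → shelf 2  [load 165/195]
  125 → shelf 3 (new)  [load 125/195]
  55 → shelf 3  [load 180/195]
  30 → shelf 2  [load 195/195]
  65 → shelf 4 (new)  [load 65/195]
  60 → shelf 4  [load 125/195]
  35 → shelf 4  [load 160/195]
  65 → shelf 5 (new)  [load 65/195]
  40 → shelf 5  [load 105/195]
  110 → shelf 6 (new)  [load 110/195]
6 shelves opened.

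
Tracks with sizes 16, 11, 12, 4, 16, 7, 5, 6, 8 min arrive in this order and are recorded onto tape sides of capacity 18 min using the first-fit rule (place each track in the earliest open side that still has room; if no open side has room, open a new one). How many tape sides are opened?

6

  16 → side 1 (new)  [load 16/18]
  11 → side 2 (new)  [load 11/18]
  12 → side 3 (new)  [load 12/18]
  4 → side 2  [load 15/18]
  16 → side 4 (new)  [load 16/18]
  7 → side 5 (new)  [load 7/18]
  5 → side 3  [load 17/18]
  6 → side 5  [load 13/18]
  8 → side 6 (new)  [load 8/18]
6 tape sides opened.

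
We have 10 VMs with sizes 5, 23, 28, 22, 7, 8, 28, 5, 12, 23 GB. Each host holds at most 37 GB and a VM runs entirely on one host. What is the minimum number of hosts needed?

Total = 28 + 28 + 23 + 23 + 22 + 12 + 8 + 7 + 5 + 5 = 161 GB.
Lower bound: ⌈161/37⌉ = 5 hosts.
A packing using 5 hosts:
  host 1: 28 + 8 = 36
  host 2: 28 + 7 = 35
  host 3: 23 + 12 = 35
  host 4: 23 + 5 + 5 = 33
  host 5: 22 = 22
This matches the lower bound, so 5 is optimal.

5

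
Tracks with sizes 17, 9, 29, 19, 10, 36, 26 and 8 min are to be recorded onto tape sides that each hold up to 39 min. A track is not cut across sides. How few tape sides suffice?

Total = 36 + 29 + 26 + 19 + 17 + 10 + 9 + 8 = 154 min.
Lower bound: ⌈154/39⌉ = 4 tape sides.
A packing using 5 tape sides:
  side 1: 36 = 36
  side 2: 29 + 10 = 39
  side 3: 26 + 9 = 35
  side 4: 19 + 17 = 36
  side 5: 8 = 8
No arrangement into 4 tape sides stays within capacity, so 5 is optimal.

5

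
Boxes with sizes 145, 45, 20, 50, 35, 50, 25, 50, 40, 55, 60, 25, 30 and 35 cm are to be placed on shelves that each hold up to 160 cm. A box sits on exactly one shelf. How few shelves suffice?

5

Total = 145 + 60 + 55 + 50 + 50 + 50 + 45 + 40 + 35 + 35 + 30 + 25 + 25 + 20 = 665 cm.
Lower bound: ⌈665/160⌉ = 5 shelves.
A packing using 5 shelves:
  shelf 1: 145 = 145
  shelf 2: 60 + 55 + 45 = 160
  shelf 3: 50 + 50 + 50 = 150
  shelf 4: 40 + 35 + 35 + 30 + 20 = 160
  shelf 5: 25 + 25 = 50
This matches the lower bound, so 5 is optimal.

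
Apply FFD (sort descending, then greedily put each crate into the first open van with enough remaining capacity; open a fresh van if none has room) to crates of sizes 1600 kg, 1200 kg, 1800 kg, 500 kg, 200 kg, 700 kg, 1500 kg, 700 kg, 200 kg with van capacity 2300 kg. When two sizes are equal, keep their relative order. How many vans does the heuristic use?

4

Sorted descending: 1800, 1600, 1500, 1200, 700, 700, 500, 200, 200.
  1800 → van 1 (new)  [load 1800/2300]
  1600 → van 2 (new)  [load 1600/2300]
  1500 → van 3 (new)  [load 1500/2300]
  1200 → van 4 (new)  [load 1200/2300]
  700 → van 2  [load 2300/2300]
  700 → van 3  [load 2200/2300]
  500 → van 1  [load 2300/2300]
  200 → van 4  [load 1400/2300]
  200 → van 4  [load 1600/2300]
4 vans opened.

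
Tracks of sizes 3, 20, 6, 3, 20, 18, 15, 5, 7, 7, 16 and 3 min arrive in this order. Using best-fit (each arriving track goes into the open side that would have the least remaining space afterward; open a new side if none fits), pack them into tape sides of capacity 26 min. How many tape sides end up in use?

5

  3 → side 1 (new)  [load 3/26]
  20 → side 1  [load 23/26]
  6 → side 2 (new)  [load 6/26]
  3 → side 1  [load 26/26]
  20 → side 2  [load 26/26]
  18 → side 3 (new)  [load 18/26]
  15 → side 4 (new)  [load 15/26]
  5 → side 3  [load 23/26]
  7 → side 4  [load 22/26]
  7 → side 5 (new)  [load 7/26]
  16 → side 5  [load 23/26]
  3 → side 3  [load 26/26]
5 tape sides opened.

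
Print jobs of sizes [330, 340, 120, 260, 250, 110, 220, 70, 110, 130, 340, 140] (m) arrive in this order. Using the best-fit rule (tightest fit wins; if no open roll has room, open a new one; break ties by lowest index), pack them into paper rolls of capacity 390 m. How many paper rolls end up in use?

7

  330 → roll 1 (new)  [load 330/390]
  340 → roll 2 (new)  [load 340/390]
  120 → roll 3 (new)  [load 120/390]
  260 → roll 3  [load 380/390]
  250 → roll 4 (new)  [load 250/390]
  110 → roll 4  [load 360/390]
  220 → roll 5 (new)  [load 220/390]
  70 → roll 5  [load 290/390]
  110 → roll 6 (new)  [load 110/390]
  130 → roll 6  [load 240/390]
  340 → roll 7 (new)  [load 340/390]
  140 → roll 6  [load 380/390]
7 paper rolls opened.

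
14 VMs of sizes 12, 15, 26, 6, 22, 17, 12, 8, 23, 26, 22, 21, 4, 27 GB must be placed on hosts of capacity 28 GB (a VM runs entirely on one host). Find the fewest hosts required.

10

Total = 27 + 26 + 26 + 23 + 22 + 22 + 21 + 17 + 15 + 12 + 12 + 8 + 6 + 4 = 241 GB.
Lower bound: ⌈241/28⌉ = 9 hosts.
A packing using 10 hosts:
  host 1: 27 = 27
  host 2: 26 = 26
  host 3: 26 = 26
  host 4: 23 + 4 = 27
  host 5: 22 + 6 = 28
  host 6: 22 = 22
  host 7: 21 = 21
  host 8: 17 + 8 = 25
  host 9: 15 + 12 = 27
  host 10: 12 = 12
No arrangement into 9 hosts stays within capacity, so 10 is optimal.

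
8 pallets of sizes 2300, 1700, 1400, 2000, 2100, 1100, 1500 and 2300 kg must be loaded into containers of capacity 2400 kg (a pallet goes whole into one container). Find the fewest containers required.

Total = 2300 + 2300 + 2100 + 2000 + 1700 + 1500 + 1400 + 1100 = 14400 kg.
Lower bound: ⌈14400/2400⌉ = 6 containers.
Also, 7 pallets each exceed 1200 kg, and no two of those can share a container, so at least 7 containers are needed.
A packing using 8 containers:
  container 1: 2300 = 2300
  container 2: 2300 = 2300
  container 3: 2100 = 2100
  container 4: 2000 = 2000
  container 5: 1700 = 1700
  container 6: 1500 = 1500
  container 7: 1400 = 1400
  container 8: 1100 = 1100
No arrangement into 7 containers stays within capacity, so 8 is optimal.

8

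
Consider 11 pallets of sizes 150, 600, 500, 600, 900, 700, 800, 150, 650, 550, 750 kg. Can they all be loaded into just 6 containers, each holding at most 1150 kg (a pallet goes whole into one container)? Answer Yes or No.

Total = 6350 kg; ⌈6350/1150⌉ = 6.
7 pallets each exceed half the capacity and cannot share a container, forcing at least 7 containers.
At least 7 containers are required, but only 6 are allowed.

No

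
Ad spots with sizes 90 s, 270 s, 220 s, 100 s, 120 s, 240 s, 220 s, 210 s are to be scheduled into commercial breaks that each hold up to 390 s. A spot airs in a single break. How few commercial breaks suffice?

Total = 270 + 240 + 220 + 220 + 210 + 120 + 100 + 90 = 1470 s.
Lower bound: ⌈1470/390⌉ = 4 commercial breaks.
Also, 5 ad spots each exceed 195 s, and no two of those can share a break, so at least 5 commercial breaks are needed.
A packing using 5 commercial breaks:
  break 1: 270 + 120 = 390
  break 2: 240 + 100 = 340
  break 3: 220 + 90 = 310
  break 4: 220 = 220
  break 5: 210 = 210
This matches the lower bound, so 5 is optimal.

5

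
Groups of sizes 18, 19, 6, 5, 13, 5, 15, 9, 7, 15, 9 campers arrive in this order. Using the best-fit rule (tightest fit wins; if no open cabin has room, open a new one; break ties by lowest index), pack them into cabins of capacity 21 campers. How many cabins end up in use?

7

  18 → cabin 1 (new)  [load 18/21]
  19 → cabin 2 (new)  [load 19/21]
  6 → cabin 3 (new)  [load 6/21]
  5 → cabin 3  [load 11/21]
  13 → cabin 4 (new)  [load 13/21]
  5 → cabin 4  [load 18/21]
  15 → cabin 5 (new)  [load 15/21]
  9 → cabin 3  [load 20/21]
  7 → cabin 6 (new)  [load 7/21]
  15 → cabin 7 (new)  [load 15/21]
  9 → cabin 6  [load 16/21]
7 cabins opened.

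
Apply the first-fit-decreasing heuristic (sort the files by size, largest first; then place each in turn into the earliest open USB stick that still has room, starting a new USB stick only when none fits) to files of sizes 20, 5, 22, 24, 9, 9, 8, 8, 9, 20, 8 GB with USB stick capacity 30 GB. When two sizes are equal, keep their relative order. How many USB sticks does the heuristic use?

Sorted descending: 24, 22, 20, 20, 9, 9, 9, 8, 8, 8, 5.
  24 → USB stick 1 (new)  [load 24/30]
  22 → USB stick 2 (new)  [load 22/30]
  20 → USB stick 3 (new)  [load 20/30]
  20 → USB stick 4 (new)  [load 20/30]
  9 → USB stick 3  [load 29/30]
  9 → USB stick 4  [load 29/30]
  9 → USB stick 5 (new)  [load 9/30]
  8 → USB stick 2  [load 30/30]
  8 → USB stick 5  [load 17/30]
  8 → USB stick 5  [load 25/30]
  5 → USB stick 1  [load 29/30]
5 USB sticks opened.

5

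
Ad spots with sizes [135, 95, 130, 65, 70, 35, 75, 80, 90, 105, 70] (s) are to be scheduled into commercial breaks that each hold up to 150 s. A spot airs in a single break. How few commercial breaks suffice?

8

Total = 135 + 130 + 105 + 95 + 90 + 80 + 75 + 70 + 70 + 65 + 35 = 950 s.
Lower bound: ⌈950/150⌉ = 7 commercial breaks.
A packing using 8 commercial breaks:
  break 1: 135 = 135
  break 2: 130 = 130
  break 3: 105 + 35 = 140
  break 4: 95 = 95
  break 5: 90 = 90
  break 6: 80 + 70 = 150
  break 7: 75 + 70 = 145
  break 8: 65 = 65
No arrangement into 7 commercial breaks stays within capacity, so 8 is optimal.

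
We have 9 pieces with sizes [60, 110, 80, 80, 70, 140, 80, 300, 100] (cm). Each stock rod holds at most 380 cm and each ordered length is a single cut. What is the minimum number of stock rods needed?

Total = 300 + 140 + 110 + 100 + 80 + 80 + 80 + 70 + 60 = 1020 cm.
Lower bound: ⌈1020/380⌉ = 3 stock rods.
A packing using 3 stock rods:
  stock rod 1: 300 + 80 = 380
  stock rod 2: 140 + 110 + 100 = 350
  stock rod 3: 80 + 80 + 70 + 60 = 290
This matches the lower bound, so 3 is optimal.

3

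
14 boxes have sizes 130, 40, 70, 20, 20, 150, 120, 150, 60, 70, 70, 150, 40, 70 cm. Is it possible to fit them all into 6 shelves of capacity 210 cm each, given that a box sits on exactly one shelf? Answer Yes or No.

A valid assignment using 6 shelves:
  shelf 1: 150 + 60 = 210
  shelf 2: 150 + 40 + 20 = 210
  shelf 3: 150 + 40 + 20 = 210
  shelf 4: 130 + 70 = 200
  shelf 5: 120 + 70 = 190
  shelf 6: 70 + 70 = 140
Every load is within 210 cm, so 6 shelves suffice.

Yes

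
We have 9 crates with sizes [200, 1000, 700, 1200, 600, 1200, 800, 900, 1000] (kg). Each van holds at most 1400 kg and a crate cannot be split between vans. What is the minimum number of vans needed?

7

Total = 1200 + 1200 + 1000 + 1000 + 900 + 800 + 700 + 600 + 200 = 7600 kg.
Lower bound: ⌈7600/1400⌉ = 6 vans.
A packing using 7 vans:
  van 1: 1200 + 200 = 1400
  van 2: 1200 = 1200
  van 3: 1000 = 1000
  van 4: 1000 = 1000
  van 5: 900 = 900
  van 6: 800 + 600 = 1400
  van 7: 700 = 700
No arrangement into 6 vans stays within capacity, so 7 is optimal.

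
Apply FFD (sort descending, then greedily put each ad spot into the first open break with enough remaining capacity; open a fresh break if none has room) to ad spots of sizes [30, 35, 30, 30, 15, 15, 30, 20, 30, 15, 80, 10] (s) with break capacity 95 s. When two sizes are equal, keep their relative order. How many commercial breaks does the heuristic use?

Sorted descending: 80, 35, 30, 30, 30, 30, 30, 20, 15, 15, 15, 10.
  80 → break 1 (new)  [load 80/95]
  35 → break 2 (new)  [load 35/95]
  30 → break 2  [load 65/95]
  30 → break 2  [load 95/95]
  30 → break 3 (new)  [load 30/95]
  30 → break 3  [load 60/95]
  30 → break 3  [load 90/95]
  20 → break 4 (new)  [load 20/95]
  15 → break 1  [load 95/95]
  15 → break 4  [load 35/95]
  15 → break 4  [load 50/95]
  10 → break 4  [load 60/95]
4 commercial breaks opened.

4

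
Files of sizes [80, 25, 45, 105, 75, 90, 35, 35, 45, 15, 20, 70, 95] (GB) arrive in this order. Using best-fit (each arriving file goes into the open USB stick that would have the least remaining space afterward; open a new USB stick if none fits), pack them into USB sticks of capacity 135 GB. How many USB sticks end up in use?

  80 → USB stick 1 (new)  [load 80/135]
  25 → USB stick 1  [load 105/135]
  45 → USB stick 2 (new)  [load 45/135]
  105 → USB stick 3 (new)  [load 105/135]
  75 → USB stick 2  [load 120/135]
  90 → USB stick 4 (new)  [load 90/135]
  35 → USB stick 4  [load 125/135]
  35 → USB stick 5 (new)  [load 35/135]
  45 → USB stick 5  [load 80/135]
  15 → USB stick 2  [load 135/135]
  20 → USB stick 1  [load 125/135]
  70 → USB stick 6 (new)  [load 70/135]
  95 → USB stick 7 (new)  [load 95/135]
7 USB sticks opened.

7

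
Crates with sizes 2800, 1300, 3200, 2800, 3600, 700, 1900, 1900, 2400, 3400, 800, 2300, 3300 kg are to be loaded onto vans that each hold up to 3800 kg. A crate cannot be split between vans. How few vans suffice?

Total = 3600 + 3400 + 3300 + 3200 + 2800 + 2800 + 2400 + 2300 + 1900 + 1900 + 1300 + 800 + 700 = 30400 kg.
Lower bound: ⌈30400/3800⌉ = 8 vans.
A packing using 9 vans:
  van 1: 3600 = 3600
  van 2: 3400 = 3400
  van 3: 3300 = 3300
  van 4: 3200 = 3200
  van 5: 2800 + 800 = 3600
  van 6: 2800 + 700 = 3500
  van 7: 2400 + 1300 = 3700
  van 8: 2300 = 2300
  van 9: 1900 + 1900 = 3800
No arrangement into 8 vans stays within capacity, so 9 is optimal.

9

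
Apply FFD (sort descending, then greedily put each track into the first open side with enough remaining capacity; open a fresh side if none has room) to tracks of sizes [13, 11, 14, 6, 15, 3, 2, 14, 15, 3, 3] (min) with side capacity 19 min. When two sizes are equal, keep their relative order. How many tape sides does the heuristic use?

Sorted descending: 15, 15, 14, 14, 13, 11, 6, 3, 3, 3, 2.
  15 → side 1 (new)  [load 15/19]
  15 → side 2 (new)  [load 15/19]
  14 → side 3 (new)  [load 14/19]
  14 → side 4 (new)  [load 14/19]
  13 → side 5 (new)  [load 13/19]
  11 → side 6 (new)  [load 11/19]
  6 → side 5  [load 19/19]
  3 → side 1  [load 18/19]
  3 → side 2  [load 18/19]
  3 → side 3  [load 17/19]
  2 → side 3  [load 19/19]
6 tape sides opened.

6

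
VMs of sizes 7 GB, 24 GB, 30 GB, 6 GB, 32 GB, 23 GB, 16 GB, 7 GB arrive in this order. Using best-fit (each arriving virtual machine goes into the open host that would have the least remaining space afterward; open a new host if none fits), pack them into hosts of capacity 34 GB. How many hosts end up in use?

5

  7 → host 1 (new)  [load 7/34]
  24 → host 1  [load 31/34]
  30 → host 2 (new)  [load 30/34]
  6 → host 3 (new)  [load 6/34]
  32 → host 4 (new)  [load 32/34]
  23 → host 3  [load 29/34]
  16 → host 5 (new)  [load 16/34]
  7 → host 5  [load 23/34]
5 hosts opened.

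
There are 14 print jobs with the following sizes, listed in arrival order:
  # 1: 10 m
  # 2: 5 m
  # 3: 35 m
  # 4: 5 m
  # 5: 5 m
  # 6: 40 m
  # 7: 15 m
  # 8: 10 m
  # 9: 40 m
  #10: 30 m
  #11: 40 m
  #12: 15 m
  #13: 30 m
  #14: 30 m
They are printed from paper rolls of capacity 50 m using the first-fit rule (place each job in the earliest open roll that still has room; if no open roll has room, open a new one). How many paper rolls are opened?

8

  10 → roll 1 (new)  [load 10/50]
  5 → roll 1  [load 15/50]
  35 → roll 1  [load 50/50]
  5 → roll 2 (new)  [load 5/50]
  5 → roll 2  [load 10/50]
  40 → roll 2  [load 50/50]
  15 → roll 3 (new)  [load 15/50]
  10 → roll 3  [load 25/50]
  40 → roll 4 (new)  [load 40/50]
  30 → roll 5 (new)  [load 30/50]
  40 → roll 6 (new)  [load 40/50]
  15 → roll 3  [load 40/50]
  30 → roll 7 (new)  [load 30/50]
  30 → roll 8 (new)  [load 30/50]
8 paper rolls opened.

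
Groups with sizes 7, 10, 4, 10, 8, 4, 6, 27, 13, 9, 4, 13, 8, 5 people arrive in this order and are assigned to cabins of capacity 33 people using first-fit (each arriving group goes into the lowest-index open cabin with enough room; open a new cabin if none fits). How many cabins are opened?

  7 → cabin 1 (new)  [load 7/33]
  10 → cabin 1  [load 17/33]
  4 → cabin 1  [load 21/33]
  10 → cabin 1  [load 31/33]
  8 → cabin 2 (new)  [load 8/33]
  4 → cabin 2  [load 12/33]
  6 → cabin 2  [load 18/33]
  27 → cabin 3 (new)  [load 27/33]
  13 → cabin 2  [load 31/33]
  9 → cabin 4 (new)  [load 9/33]
  4 → cabin 3  [load 31/33]
  13 → cabin 4  [load 22/33]
  8 → cabin 4  [load 30/33]
  5 → cabin 5 (new)  [load 5/33]
5 cabins opened.

5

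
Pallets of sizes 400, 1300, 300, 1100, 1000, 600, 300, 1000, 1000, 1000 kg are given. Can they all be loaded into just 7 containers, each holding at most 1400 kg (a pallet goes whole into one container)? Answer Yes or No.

Yes

A valid assignment using 7 containers:
  container 1: 1300 = 1300
  container 2: 1100 + 300 = 1400
  container 3: 1000 + 400 = 1400
  container 4: 1000 + 300 = 1300
  container 5: 1000 = 1000
  container 6: 1000 = 1000
  container 7: 600 = 600
Every load is within 1400 kg, so 7 containers suffice.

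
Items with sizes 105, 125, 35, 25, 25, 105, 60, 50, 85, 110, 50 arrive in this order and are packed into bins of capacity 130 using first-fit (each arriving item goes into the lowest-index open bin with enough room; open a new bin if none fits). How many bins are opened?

  105 → bin 1 (new)  [load 105/130]
  125 → bin 2 (new)  [load 125/130]
  35 → bin 3 (new)  [load 35/130]
  25 → bin 1  [load 130/130]
  25 → bin 3  [load 60/130]
  105 → bin 4 (new)  [load 105/130]
  60 → bin 3  [load 120/130]
  50 → bin 5 (new)  [load 50/130]
  85 → bin 6 (new)  [load 85/130]
  110 → bin 7 (new)  [load 110/130]
  50 → bin 5  [load 100/130]
7 bins opened.

7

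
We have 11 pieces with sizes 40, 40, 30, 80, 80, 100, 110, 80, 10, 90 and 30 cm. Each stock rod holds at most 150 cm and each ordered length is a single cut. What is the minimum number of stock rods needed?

6

Total = 110 + 100 + 90 + 80 + 80 + 80 + 40 + 40 + 30 + 30 + 10 = 690 cm.
Lower bound: ⌈690/150⌉ = 5 stock rods.
Also, 6 pieces each exceed 75 cm, and no two of those can share a stock rod, so at least 6 stock rods are needed.
A packing using 6 stock rods:
  stock rod 1: 110 + 40 = 150
  stock rod 2: 100 + 40 + 10 = 150
  stock rod 3: 90 + 30 + 30 = 150
  stock rod 4: 80 = 80
  stock rod 5: 80 = 80
  stock rod 6: 80 = 80
This matches the lower bound, so 6 is optimal.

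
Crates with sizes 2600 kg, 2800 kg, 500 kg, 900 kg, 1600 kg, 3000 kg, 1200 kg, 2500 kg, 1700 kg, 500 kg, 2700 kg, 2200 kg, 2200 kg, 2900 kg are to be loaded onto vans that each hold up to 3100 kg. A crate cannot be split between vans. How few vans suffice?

10

Total = 3000 + 2900 + 2800 + 2700 + 2600 + 2500 + 2200 + 2200 + 1700 + 1600 + 1200 + 900 + 500 + 500 = 27300 kg.
Lower bound: ⌈27300/3100⌉ = 9 vans.
Also, 10 crates each exceed 1550 kg, and no two of those can share a van, so at least 10 vans are needed.
A packing using 10 vans:
  van 1: 3000 = 3000
  van 2: 2900 = 2900
  van 3: 2800 = 2800
  van 4: 2700 = 2700
  van 5: 2600 + 500 = 3100
  van 6: 2500 + 500 = 3000
  van 7: 2200 + 900 = 3100
  van 8: 2200 = 2200
  van 9: 1700 + 1200 = 2900
  van 10: 1600 = 1600
This matches the lower bound, so 10 is optimal.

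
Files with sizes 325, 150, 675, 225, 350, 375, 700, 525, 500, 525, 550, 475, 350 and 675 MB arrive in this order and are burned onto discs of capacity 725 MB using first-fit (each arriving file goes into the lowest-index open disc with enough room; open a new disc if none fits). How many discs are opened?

11

  325 → disc 1 (new)  [load 325/725]
  150 → disc 1  [load 475/725]
  675 → disc 2 (new)  [load 675/725]
  225 → disc 1  [load 700/725]
  350 → disc 3 (new)  [load 350/725]
  375 → disc 3  [load 725/725]
  700 → disc 4 (new)  [load 700/725]
  525 → disc 5 (new)  [load 525/725]
  500 → disc 6 (new)  [load 500/725]
  525 → disc 7 (new)  [load 525/725]
  550 → disc 8 (new)  [load 550/725]
  475 → disc 9 (new)  [load 475/725]
  350 → disc 10 (new)  [load 350/725]
  675 → disc 11 (new)  [load 675/725]
11 discs opened.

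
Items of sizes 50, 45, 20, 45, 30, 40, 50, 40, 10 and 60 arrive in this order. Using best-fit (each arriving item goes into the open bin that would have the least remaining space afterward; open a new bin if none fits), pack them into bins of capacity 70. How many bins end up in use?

7

  50 → bin 1 (new)  [load 50/70]
  45 → bin 2 (new)  [load 45/70]
  20 → bin 1  [load 70/70]
  45 → bin 3 (new)  [load 45/70]
  30 → bin 4 (new)  [load 30/70]
  40 → bin 4  [load 70/70]
  50 → bin 5 (new)  [load 50/70]
  40 → bin 6 (new)  [load 40/70]
  10 → bin 5  [load 60/70]
  60 → bin 7 (new)  [load 60/70]
7 bins opened.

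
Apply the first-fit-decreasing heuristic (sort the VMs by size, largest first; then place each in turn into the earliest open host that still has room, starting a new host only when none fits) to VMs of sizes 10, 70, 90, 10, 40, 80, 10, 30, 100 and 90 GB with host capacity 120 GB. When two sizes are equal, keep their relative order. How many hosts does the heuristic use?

Sorted descending: 100, 90, 90, 80, 70, 40, 30, 10, 10, 10.
  100 → host 1 (new)  [load 100/120]
  90 → host 2 (new)  [load 90/120]
  90 → host 3 (new)  [load 90/120]
  80 → host 4 (new)  [load 80/120]
  70 → host 5 (new)  [load 70/120]
  40 → host 4  [load 120/120]
  30 → host 2  [load 120/120]
  10 → host 1  [load 110/120]
  10 → host 1  [load 120/120]
  10 → host 3  [load 100/120]
5 hosts opened.

5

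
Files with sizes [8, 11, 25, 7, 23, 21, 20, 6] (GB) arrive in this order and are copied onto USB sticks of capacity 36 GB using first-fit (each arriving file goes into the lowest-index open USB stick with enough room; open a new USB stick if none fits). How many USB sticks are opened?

5

  8 → USB stick 1 (new)  [load 8/36]
  11 → USB stick 1  [load 19/36]
  25 → USB stick 2 (new)  [load 25/36]
  7 → USB stick 1  [load 26/36]
  23 → USB stick 3 (new)  [load 23/36]
  21 → USB stick 4 (new)  [load 21/36]
  20 → USB stick 5 (new)  [load 20/36]
  6 → USB stick 1  [load 32/36]
5 USB sticks opened.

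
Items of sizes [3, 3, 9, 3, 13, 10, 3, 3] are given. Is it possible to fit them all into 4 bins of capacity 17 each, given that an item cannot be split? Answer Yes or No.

A valid assignment using 3 bins:
  bin 1: 13 + 3 = 16
  bin 2: 10 + 3 + 3 = 16
  bin 3: 9 + 3 + 3 = 15
That uses only 3 ≤ 4, so 4 bins are enough.

Yes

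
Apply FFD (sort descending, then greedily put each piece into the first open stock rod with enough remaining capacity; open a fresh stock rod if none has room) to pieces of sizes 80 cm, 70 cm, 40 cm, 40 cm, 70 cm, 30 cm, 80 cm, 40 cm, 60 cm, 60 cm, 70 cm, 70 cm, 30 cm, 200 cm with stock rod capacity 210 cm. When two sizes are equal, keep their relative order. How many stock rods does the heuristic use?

5

Sorted descending: 200, 80, 80, 70, 70, 70, 70, 60, 60, 40, 40, 40, 30, 30.
  200 → stock rod 1 (new)  [load 200/210]
  80 → stock rod 2 (new)  [load 80/210]
  80 → stock rod 2  [load 160/210]
  70 → stock rod 3 (new)  [load 70/210]
  70 → stock rod 3  [load 140/210]
  70 → stock rod 3  [load 210/210]
  70 → stock rod 4 (new)  [load 70/210]
  60 → stock rod 4  [load 130/210]
  60 → stock rod 4  [load 190/210]
  40 → stock rod 2  [load 200/210]
  40 → stock rod 5 (new)  [load 40/210]
  40 → stock rod 5  [load 80/210]
  30 → stock rod 5  [load 110/210]
  30 → stock rod 5  [load 140/210]
5 stock rods opened.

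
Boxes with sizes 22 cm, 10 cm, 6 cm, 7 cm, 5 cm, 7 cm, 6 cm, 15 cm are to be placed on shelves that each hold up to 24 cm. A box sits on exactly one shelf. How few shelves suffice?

Total = 22 + 15 + 10 + 7 + 7 + 6 + 6 + 5 = 78 cm.
Lower bound: ⌈78/24⌉ = 4 shelves.
A packing using 4 shelves:
  shelf 1: 22 = 22
  shelf 2: 15 + 7 = 22
  shelf 3: 10 + 7 + 6 = 23
  shelf 4: 6 + 5 = 11
This matches the lower bound, so 4 is optimal.

4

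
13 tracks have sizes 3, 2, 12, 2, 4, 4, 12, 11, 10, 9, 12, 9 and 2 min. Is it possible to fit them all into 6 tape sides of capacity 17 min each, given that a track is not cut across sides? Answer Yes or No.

No

Total = 92 min; ⌈92/17⌉ = 6.
7 tracks each exceed half the capacity and cannot share a side, forcing at least 7 tape sides.
At least 7 tape sides are required, but only 6 are allowed.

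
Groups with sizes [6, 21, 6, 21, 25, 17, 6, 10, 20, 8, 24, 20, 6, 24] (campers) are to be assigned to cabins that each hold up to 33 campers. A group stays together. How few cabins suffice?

8

Total = 25 + 24 + 24 + 21 + 21 + 20 + 20 + 17 + 10 + 8 + 6 + 6 + 6 + 6 = 214 campers.
Lower bound: ⌈214/33⌉ = 7 cabins.
Also, 8 groups each exceed 33/2 campers, and no two of those can share a cabin, so at least 8 cabins are needed.
A packing using 8 cabins:
  cabin 1: 25 + 8 = 33
  cabin 2: 24 + 6 = 30
  cabin 3: 24 + 6 = 30
  cabin 4: 21 + 10 = 31
  cabin 5: 21 + 6 + 6 = 33
  cabin 6: 20 = 20
  cabin 7: 20 = 20
  cabin 8: 17 = 17
This matches the lower bound, so 8 is optimal.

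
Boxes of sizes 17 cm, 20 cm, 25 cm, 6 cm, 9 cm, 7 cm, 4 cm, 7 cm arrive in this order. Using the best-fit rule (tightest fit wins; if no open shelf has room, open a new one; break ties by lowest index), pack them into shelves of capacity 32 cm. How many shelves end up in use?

  17 → shelf 1 (new)  [load 17/32]
  20 → shelf 2 (new)  [load 20/32]
  25 → shelf 3 (new)  [load 25/32]
  6 → shelf 3  [load 31/32]
  9 → shelf 2  [load 29/32]
  7 → shelf 1  [load 24/32]
  4 → shelf 1  [load 28/32]
  7 → shelf 4 (new)  [load 7/32]
4 shelves opened.

4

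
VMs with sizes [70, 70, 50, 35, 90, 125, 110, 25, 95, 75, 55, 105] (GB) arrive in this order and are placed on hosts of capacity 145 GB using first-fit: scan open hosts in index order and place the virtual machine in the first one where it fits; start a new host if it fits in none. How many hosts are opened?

  70 → host 1 (new)  [load 70/145]
  70 → host 1  [load 140/145]
  50 → host 2 (new)  [load 50/145]
  35 → host 2  [load 85/145]
  90 → host 3 (new)  [load 90/145]
  125 → host 4 (new)  [load 125/145]
  110 → host 5 (new)  [load 110/145]
  25 → host 2  [load 110/145]
  95 → host 6 (new)  [load 95/145]
  75 → host 7 (new)  [load 75/145]
  55 → host 3  [load 145/145]
  105 → host 8 (new)  [load 105/145]
8 hosts opened.

8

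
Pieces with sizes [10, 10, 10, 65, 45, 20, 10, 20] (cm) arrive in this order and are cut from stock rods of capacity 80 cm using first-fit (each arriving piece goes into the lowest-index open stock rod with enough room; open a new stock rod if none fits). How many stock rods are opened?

  10 → stock rod 1 (new)  [load 10/80]
  10 → stock rod 1  [load 20/80]
  10 → stock rod 1  [load 30/80]
  65 → stock rod 2 (new)  [load 65/80]
  45 → stock rod 1  [load 75/80]
  20 → stock rod 3 (new)  [load 20/80]
  10 → stock rod 2  [load 75/80]
  20 → stock rod 3  [load 40/80]
3 stock rods opened.

3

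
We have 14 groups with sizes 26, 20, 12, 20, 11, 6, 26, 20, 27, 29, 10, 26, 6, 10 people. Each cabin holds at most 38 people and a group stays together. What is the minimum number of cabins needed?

Total = 29 + 27 + 26 + 26 + 26 + 20 + 20 + 20 + 12 + 11 + 10 + 10 + 6 + 6 = 249 people.
Lower bound: ⌈249/38⌉ = 7 cabins.
Also, 8 groups each exceed 19 people, and no two of those can share a cabin, so at least 8 cabins are needed.
A packing using 8 cabins:
  cabin 1: 29 + 6 = 35
  cabin 2: 27 + 11 = 38
  cabin 3: 26 + 12 = 38
  cabin 4: 26 + 10 = 36
  cabin 5: 26 + 10 = 36
  cabin 6: 20 + 6 = 26
  cabin 7: 20 = 20
  cabin 8: 20 = 20
This matches the lower bound, so 8 is optimal.

8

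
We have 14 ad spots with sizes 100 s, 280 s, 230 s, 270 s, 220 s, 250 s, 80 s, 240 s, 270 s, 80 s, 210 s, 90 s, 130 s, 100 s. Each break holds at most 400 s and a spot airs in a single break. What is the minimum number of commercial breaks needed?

Total = 280 + 270 + 270 + 250 + 240 + 230 + 220 + 210 + 130 + 100 + 100 + 90 + 80 + 80 = 2550 s.
Lower bound: ⌈2550/400⌉ = 7 commercial breaks.
Also, 8 ad spots each exceed 200 s, and no two of those can share a break, so at least 8 commercial breaks are needed.
A packing using 8 commercial breaks:
  break 1: 280 + 100 = 380
  break 2: 270 + 130 = 400
  break 3: 270 + 100 = 370
  break 4: 250 + 90 = 340
  break 5: 240 + 80 + 80 = 400
  break 6: 230 = 230
  break 7: 220 = 220
  break 8: 210 = 210
This matches the lower bound, so 8 is optimal.

8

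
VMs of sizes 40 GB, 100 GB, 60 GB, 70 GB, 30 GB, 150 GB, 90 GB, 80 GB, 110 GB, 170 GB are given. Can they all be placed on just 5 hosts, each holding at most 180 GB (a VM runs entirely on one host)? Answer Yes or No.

No

Total = 900 GB; ⌈900/180⌉ = 5.
The bound of 5 does not rule out 5, but exhaustive search shows no assignment into 5 hosts of capacity 180 GB exists — the minimum is 6.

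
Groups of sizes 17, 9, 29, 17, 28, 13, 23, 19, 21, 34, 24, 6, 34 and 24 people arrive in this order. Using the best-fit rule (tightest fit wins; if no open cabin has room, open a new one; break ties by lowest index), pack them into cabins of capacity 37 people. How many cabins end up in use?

11

  17 → cabin 1 (new)  [load 17/37]
  9 → cabin 1  [load 26/37]
  29 → cabin 2 (new)  [load 29/37]
  17 → cabin 3 (new)  [load 17/37]
  28 → cabin 4 (new)  [load 28/37]
  13 → cabin 3  [load 30/37]
  23 → cabin 5 (new)  [load 23/37]
  19 → cabin 6 (new)  [load 19/37]
  21 → cabin 7 (new)  [load 21/37]
  34 → cabin 8 (new)  [load 34/37]
  24 → cabin 9 (new)  [load 24/37]
  6 → cabin 3  [load 36/37]
  34 → cabin 10 (new)  [load 34/37]
  24 → cabin 11 (new)  [load 24/37]
11 cabins opened.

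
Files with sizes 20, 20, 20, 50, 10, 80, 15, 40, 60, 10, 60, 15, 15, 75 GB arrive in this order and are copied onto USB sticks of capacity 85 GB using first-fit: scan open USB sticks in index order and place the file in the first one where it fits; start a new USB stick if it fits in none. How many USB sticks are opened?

7

  20 → USB stick 1 (new)  [load 20/85]
  20 → USB stick 1  [load 40/85]
  20 → USB stick 1  [load 60/85]
  50 → USB stick 2 (new)  [load 50/85]
  10 → USB stick 1  [load 70/85]
  80 → USB stick 3 (new)  [load 80/85]
  15 → USB stick 1  [load 85/85]
  40 → USB stick 4 (new)  [load 40/85]
  60 → USB stick 5 (new)  [load 60/85]
  10 → USB stick 2  [load 60/85]
  60 → USB stick 6 (new)  [load 60/85]
  15 → USB stick 2  [load 75/85]
  15 → USB stick 4  [load 55/85]
  75 → USB stick 7 (new)  [load 75/85]
7 USB sticks opened.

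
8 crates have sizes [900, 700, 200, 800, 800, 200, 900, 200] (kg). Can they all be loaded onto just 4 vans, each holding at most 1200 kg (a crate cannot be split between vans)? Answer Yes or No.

Total = 4700 kg; ⌈4700/1200⌉ = 4.
5 crates each exceed half the capacity and cannot share a van, forcing at least 5 vans.
At least 5 vans are required, but only 4 are allowed.

No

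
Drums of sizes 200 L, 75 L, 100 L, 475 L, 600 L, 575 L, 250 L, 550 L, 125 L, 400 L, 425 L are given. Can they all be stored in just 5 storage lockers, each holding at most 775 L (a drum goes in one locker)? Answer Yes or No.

Total = 3775 L; ⌈3775/775⌉ = 5.
6 drums each exceed half the capacity and cannot share a locker, forcing at least 6 storage lockers.
At least 6 storage lockers are required, but only 5 are allowed.

No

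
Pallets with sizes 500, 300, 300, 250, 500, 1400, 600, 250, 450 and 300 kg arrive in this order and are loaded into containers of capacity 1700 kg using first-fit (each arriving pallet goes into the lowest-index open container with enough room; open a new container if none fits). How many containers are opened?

3

  500 → container 1 (new)  [load 500/1700]
  300 → container 1  [load 800/1700]
  300 → container 1  [load 1100/1700]
  250 → container 1  [load 1350/1700]
  500 → container 2 (new)  [load 500/1700]
  1400 → container 3 (new)  [load 1400/1700]
  600 → container 2  [load 1100/1700]
  250 → container 1  [load 1600/1700]
  450 → container 2  [load 1550/1700]
  300 → container 3  [load 1700/1700]
3 containers opened.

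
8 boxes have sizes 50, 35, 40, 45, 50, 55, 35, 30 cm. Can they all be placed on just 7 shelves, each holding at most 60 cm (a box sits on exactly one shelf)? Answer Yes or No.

Total = 340 cm; ⌈340/60⌉ = 6.
7 boxes each exceed half the capacity and cannot share a shelf, forcing at least 7 shelves.
The bound of 7 does not rule out 7, but exhaustive search shows no assignment into 7 shelves of capacity 60 cm exists — the minimum is 8.

No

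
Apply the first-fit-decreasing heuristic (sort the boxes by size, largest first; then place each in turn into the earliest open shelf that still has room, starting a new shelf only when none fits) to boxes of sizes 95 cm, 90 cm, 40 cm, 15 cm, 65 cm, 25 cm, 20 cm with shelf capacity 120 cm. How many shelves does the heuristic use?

3

Sorted descending: 95, 90, 65, 40, 25, 20, 15.
  95 → shelf 1 (new)  [load 95/120]
  90 → shelf 2 (new)  [load 90/120]
  65 → shelf 3 (new)  [load 65/120]
  40 → shelf 3  [load 105/120]
  25 → shelf 1  [load 120/120]
  20 → shelf 2  [load 110/120]
  15 → shelf 3  [load 120/120]
3 shelves opened.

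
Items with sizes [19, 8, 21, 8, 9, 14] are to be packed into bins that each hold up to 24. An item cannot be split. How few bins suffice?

4

Total = 21 + 19 + 14 + 9 + 8 + 8 = 79.
Lower bound: ⌈79/24⌉ = 4 bins.
A packing using 4 bins:
  bin 1: 21 = 21
  bin 2: 19 = 19
  bin 3: 14 + 9 = 23
  bin 4: 8 + 8 = 16
This matches the lower bound, so 4 is optimal.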